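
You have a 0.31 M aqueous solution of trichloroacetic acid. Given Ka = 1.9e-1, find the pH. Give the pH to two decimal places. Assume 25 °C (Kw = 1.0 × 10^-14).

pH = 0.78

Cl3CCOOH ⇌ Cl3CCOO- + H+
Let x = [H+] at equilibrium. Ka = x²/(0.31 − x).
x is not negligible relative to C₀; solve x² + 0.19·x − 0.0589 = 0.
x = [−0.19 + √(0.19² + 0.236)]/2 = 1.66 × 10^-1 M
pH = −log(1.66 × 10^-1) = 0.78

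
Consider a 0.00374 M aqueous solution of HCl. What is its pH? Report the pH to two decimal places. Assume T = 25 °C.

HCl is a strong acid and dissociates completely, so [H+] = 0.00374 M.
pH = -log(0.00374) = 2.43

pH = 2.43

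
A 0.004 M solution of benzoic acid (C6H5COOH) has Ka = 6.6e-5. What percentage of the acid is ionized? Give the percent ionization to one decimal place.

C6H5COOH ⇌ C6H5COO- + H+; let x = [H+] at equilibrium.
Ka = x²/(C₀ − x); solving the quadratic gives x = 4.82 × 10^-4 M.
% ionization = x/C₀ × 100% = 4.82 × 10^-4/0.004 × 100% = 12.0%

12.0%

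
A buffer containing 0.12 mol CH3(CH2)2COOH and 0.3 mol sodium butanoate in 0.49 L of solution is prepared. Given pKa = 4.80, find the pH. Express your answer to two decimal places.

Henderson–Hasselbalch: pH = pKa + log([CH3(CH2)2COO-]/[CH3(CH2)2COOH]) = 4.80 + log(0.3/0.12)
pH = 4.80 + (+0.398) = 5.20

pH = 5.20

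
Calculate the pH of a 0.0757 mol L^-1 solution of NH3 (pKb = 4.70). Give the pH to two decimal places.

pH = 11.09

NH3 + H2O ⇌ NH4+ + OH-
Kb = 10^(−4.70) = 2.00 × 10^-5
From the ICE table, Kb = x²/(0.0757 − x) = 2.00 × 10^-5.
Assume x ≪ 0.0757: x ≈ √(2.00 × 10^-5 × 0.0757) = 1.23 × 10^-3 M
Check: 1.6% ionized — well under 5%, approximation valid.
pOH = −log(1.23 × 10^-3) = 2.91; pH = 14.00 − 2.91 = 11.09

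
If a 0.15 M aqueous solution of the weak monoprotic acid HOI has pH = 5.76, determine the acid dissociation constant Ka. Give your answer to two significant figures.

Ka = 2.0 × 10^-11

[H+] = 10^(-5.76) = 1.74 × 10^-6 M
At equilibrium [HA] = 0.15 − 1.74 × 10^-6 = 1.50 × 10^-1 M
Ka = [H+][A-]/[HA] = (1.74 × 10^-6)² / 1.50 × 10^-1 = 2.0 × 10^-11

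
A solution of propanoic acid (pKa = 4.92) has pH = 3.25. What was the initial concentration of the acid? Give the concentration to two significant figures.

[H+] = 10^(-3.25) = 5.62 × 10^-4 M = x
Ka = 10^(−4.92) = 1.20 × 10^-5
Ka = x²/(C₀ − x) ⇒ C₀ = x + x²/Ka
C₀ = 5.62 × 10^-4 + (5.62 × 10^-4)²/(1.20 × 10^-5) = 2.69 × 10^-2 M

C₀ = 2.7 × 10^-2 M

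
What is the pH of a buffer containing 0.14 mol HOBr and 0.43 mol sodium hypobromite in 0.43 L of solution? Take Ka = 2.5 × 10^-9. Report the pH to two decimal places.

pH = 9.09

pKa = −log(2.5 × 10^-9) = 8.602
Henderson–Hasselbalch: pH = pKa + log([OBr-]/[HOBr]) = 8.602 + log(0.43/0.14)
pH = 8.602 + (+0.487) = 9.09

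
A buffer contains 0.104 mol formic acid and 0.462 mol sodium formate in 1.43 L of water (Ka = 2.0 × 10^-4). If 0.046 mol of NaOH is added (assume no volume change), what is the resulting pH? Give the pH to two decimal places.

pH = 4.64

OH- converts HCOOH to HCOO-: HCOOH → 0.058 mol, HCOO- → 0.508 mol.
pKa = −log(2.0 × 10^-4) = 3.699
pH = pKa + log([A⁻]/[HA]) = 3.699 + log(0.508/0.058) = 3.699 +0.942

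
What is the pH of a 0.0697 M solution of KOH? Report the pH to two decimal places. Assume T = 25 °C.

KOH is a strong base; [OH-] = 0.0697 M.
pOH = -log(0.0697) = 1.16
pH = 14.00 - 1.16 = 12.84

pH = 12.84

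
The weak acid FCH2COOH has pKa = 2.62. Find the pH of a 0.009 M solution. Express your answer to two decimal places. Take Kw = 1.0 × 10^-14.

FCH2COOH ⇌ FCH2COO- + H+
Ka = 10^(−2.62) = 2.40 × 10^-3
From the ICE table, Ka = x²/(0.009 − x) = 2.40 × 10^-3.
The 5% rule fails; solving x² + Ka·x − Ka·C₀ = 0 exactly:
x = (−Ka + √(Ka² + 4·Ka·C₀))/2 = 3.60 × 10^-3 M
pH = −log(3.60 × 10^-3) = 2.44

pH = 2.44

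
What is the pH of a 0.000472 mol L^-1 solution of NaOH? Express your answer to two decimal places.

pH = 10.67

NaOH is a strong base; [OH-] = 0.000472 M.
pOH = -log(0.000472) = 3.33
pH = 14.00 - 3.33 = 10.67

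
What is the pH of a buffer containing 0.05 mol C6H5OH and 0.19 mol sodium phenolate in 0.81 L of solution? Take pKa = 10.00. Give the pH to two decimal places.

pH = 10.58

pH = pKa + log([A⁻]/[HA]) = 10.00 + log(0.19/0.05)
pH = 10.00 + (+0.580) = 10.58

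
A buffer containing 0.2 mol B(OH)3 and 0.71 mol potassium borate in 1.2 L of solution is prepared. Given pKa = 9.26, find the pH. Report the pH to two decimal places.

pH = 9.81

pH = pKa + log([A⁻]/[HA]) = 9.26 + log(0.71/0.2)
pH = 9.26 + (+0.550) = 9.81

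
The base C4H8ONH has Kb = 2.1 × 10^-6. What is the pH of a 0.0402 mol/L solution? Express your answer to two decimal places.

C4H8ONH + H2O ⇌ C4H8ONH2+ + OH-
Kb = [OH-]²/(0.0402 − [OH-]) = 2.1 × 10^-6
Assume [OH-] ≪ 0.0402: [OH-] ≈ √(2.1 × 10^-6 × 0.0402) = 2.91 × 10^-4 M
([OH-]/C₀ = 0.72% < 5%, so the approximation holds.)
pOH = −log(2.91 × 10^-4) = 3.54; pH = 14.00 − 3.54 = 10.46

pH = 10.46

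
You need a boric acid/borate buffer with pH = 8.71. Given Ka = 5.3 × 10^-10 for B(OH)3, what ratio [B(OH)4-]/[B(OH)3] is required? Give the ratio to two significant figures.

ratio = 0.27

pKa = -log(5.3 × 10^-10) = 9.276
pH = pKa + log(r) ⇒ log(r) = 8.71 − 9.276 = -0.566
r = [B(OH)4-]/[B(OH)3] = 10^(-0.566) = 0.272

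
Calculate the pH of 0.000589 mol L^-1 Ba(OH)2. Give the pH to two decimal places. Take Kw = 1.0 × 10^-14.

Ba(OH)2 is a strong base (each formula unit releases 2 OH-); [OH-] = 0.00118 M.
pOH = -log(0.00118) = 2.93
pH = 14.00 - 2.93 = 11.07

pH = 11.07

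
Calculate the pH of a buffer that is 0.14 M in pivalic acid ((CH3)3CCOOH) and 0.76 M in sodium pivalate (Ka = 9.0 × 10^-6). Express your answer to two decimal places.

pH = 5.78

pKa = −log(9.0 × 10^-6) = 5.046
Using pH = pKa + log([base]/[acid]) with [base]/[acid] = 0.76/0.14:
pH = 5.046 + (+0.735) = 5.78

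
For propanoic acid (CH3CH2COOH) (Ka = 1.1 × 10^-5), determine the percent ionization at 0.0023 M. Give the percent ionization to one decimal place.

CH3CH2COOH ⇌ CH3CH2COO- + H+; let x = [H+] at equilibrium.
Solve x² + 1.1e-05x − 2.53e-08 = 0 → x = 1.54 × 10^-4 M
% ionization = x/C₀ × 100% = 1.54 × 10^-4/0.0023 × 100% = 6.7%

6.7%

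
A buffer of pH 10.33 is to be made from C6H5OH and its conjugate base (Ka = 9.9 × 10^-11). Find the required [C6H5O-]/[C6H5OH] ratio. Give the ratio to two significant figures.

ratio = 2.1

pKa = -log(9.9 × 10^-11) = 10.004
pH = pKa + log(r) ⇒ log(r) = 10.33 − 10.004 = +0.326
r = [C6H5O-]/[C6H5OH] = 10^(+0.326) = 2.12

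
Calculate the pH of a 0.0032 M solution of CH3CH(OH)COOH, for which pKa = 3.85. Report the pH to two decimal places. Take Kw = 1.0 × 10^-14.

pH = 3.22

CH3CH(OH)COOH ⇌ CH3CH(OH)COO- + H+
Ka = 10^(−3.85) = 1.41 × 10^-4
Let x = [H+] at equilibrium. Ka = x²/(0.0032 − x).
Here C₀/Ka ≈ 22.7, so the small-x approximation fails. Use the quadratic:
x = [−0.000141 + √(0.000141² + 1.8e-06)]/2 = 6.05 × 10^-4 M
pH = −log(6.05 × 10^-4) = 3.22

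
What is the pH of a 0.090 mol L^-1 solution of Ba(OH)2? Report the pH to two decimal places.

Ba(OH)2 is a strong base (each formula unit releases 2 OH-); [OH-] = 0.18 M.
pOH = -log(0.18) = 0.74
pH = 14.00 - 0.74 = 13.26

pH = 13.26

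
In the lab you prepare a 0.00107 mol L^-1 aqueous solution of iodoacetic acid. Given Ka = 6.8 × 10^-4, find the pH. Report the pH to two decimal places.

pH = 3.24

ICH2COOH ⇌ ICH2COO- + H+
Let x = [H+] at equilibrium. Ka = x²/(0.00107 − x).
The 5% rule fails; solving x² + Ka·x − Ka·C₀ = 0 exactly:
x = [−0.00068 + √(0.00068² + 2.91e-06)]/2 = 5.78 × 10^-4 M
pH = −log[H+] = −log(5.78 × 10^-4) = 3.24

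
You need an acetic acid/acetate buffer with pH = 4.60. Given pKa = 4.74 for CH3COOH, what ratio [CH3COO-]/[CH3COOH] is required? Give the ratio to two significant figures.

ratio = 0.72

pH = pKa + log(r) ⇒ log(r) = 4.60 − 4.74 = -0.14
r = [CH3COO-]/[CH3COOH] = 10^(-0.14) = 0.724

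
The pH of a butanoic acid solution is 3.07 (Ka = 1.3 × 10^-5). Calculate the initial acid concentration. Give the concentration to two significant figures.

[H+] = 10^(-3.07) = 8.51 × 10^-4 M = x
Ka = x²/(C₀ − x) ⇒ C₀ = x + x²/Ka
C₀ = 8.51 × 10^-4 + (8.51 × 10^-4)²/(1.3 × 10^-5) = 5.66 × 10^-2 M

C₀ = 5.7 × 10^-2 M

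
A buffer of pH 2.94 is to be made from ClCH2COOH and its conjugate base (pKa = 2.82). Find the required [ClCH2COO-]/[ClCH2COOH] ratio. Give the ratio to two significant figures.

pH = pKa + log(r) ⇒ log(r) = 2.94 − 2.82 = +0.12
r = [ClCH2COO-]/[ClCH2COOH] = 10^(+0.12) = 1.32

ratio = 1.3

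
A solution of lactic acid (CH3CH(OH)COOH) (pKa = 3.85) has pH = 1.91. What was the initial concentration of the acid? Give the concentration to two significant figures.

C₀ = 1.1 M

[H+] = 10^(-1.91) = 1.23 × 10^-2 M = x
Ka = 10^(−3.85) = 1.41 × 10^-4
Ka = x²/(C₀ − x) ⇒ C₀ = x + x²/Ka
C₀ = 1.23 × 10^-2 + (1.23 × 10^-2)²/(1.41 × 10^-4) = 1.09 M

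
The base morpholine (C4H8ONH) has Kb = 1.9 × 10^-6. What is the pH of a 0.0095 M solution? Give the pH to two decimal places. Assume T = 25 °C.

pH = 10.13

C4H8ONH + H2O ⇌ C4H8ONH2+ + OH-
Kb = [OH-]²/(0.0095 − [OH-]) = 1.9 × 10^-6
Since Kb ≪ C₀, [OH-] ≈ √(Kb·C₀) = 1.34 × 10^-4 M.
pOH = 3.87, so pH = 14.00 − pOH = 10.13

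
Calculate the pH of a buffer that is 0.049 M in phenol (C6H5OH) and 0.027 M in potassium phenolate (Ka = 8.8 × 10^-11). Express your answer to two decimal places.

pKa = −log(8.8 × 10^-11) = 10.056
Using pH = pKa + log([base]/[acid]) with [base]/[acid] = 0.027/0.049:
pH = 10.056 + (-0.259) = 9.80

pH = 9.80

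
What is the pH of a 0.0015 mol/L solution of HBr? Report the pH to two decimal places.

pH = 2.82

HBr is a strong acid and dissociates completely, so [H+] = 0.0015 M.
pH = -log(0.0015) = 2.82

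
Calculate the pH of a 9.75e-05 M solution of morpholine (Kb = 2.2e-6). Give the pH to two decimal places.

pH = 9.13

C4H8ONH + H2O ⇌ C4H8ONH2+ + OH-
Kb = x²/(9.75e-05 − x) = 2.2 × 10^-6
Here C₀/Kb ≈ 44.3, so the small-x approximation fails. Use the quadratic:
x = (−Kb + √(Kb² + 4·Kb·C₀))/2 = 1.36 × 10^-5 M
pOH = 4.87, so pH = 14.00 − pOH = 9.13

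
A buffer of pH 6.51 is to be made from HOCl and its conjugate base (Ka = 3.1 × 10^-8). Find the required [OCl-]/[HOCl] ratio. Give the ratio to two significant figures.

ratio = 0.10

pKa = -log(3.1 × 10^-8) = 7.509
pH = pKa + log(r) ⇒ log(r) = 6.51 − 7.509 = -0.999
r = [OCl-]/[HOCl] = 10^(-0.999) = 0.1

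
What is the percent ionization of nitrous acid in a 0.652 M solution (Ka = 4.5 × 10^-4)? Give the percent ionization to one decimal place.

HNO2 ⇌ NO2- + H+; let x = [H+] at equilibrium.
x ≈ √(Ka·C₀) = √(4.5 × 10^-4 × 0.652) = 1.71 × 10^-2 M
Fraction ionized = 1.71 × 10^-2 / 0.652 = 0.0262 → 2.6%

2.6%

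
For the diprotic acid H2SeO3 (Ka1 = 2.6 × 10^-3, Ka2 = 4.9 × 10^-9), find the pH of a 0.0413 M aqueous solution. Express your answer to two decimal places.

pH = 2.04

Ka1 ≫ Ka2, so treat the first dissociation as the only significant source of H+.
Ka1 = x²/(0.0413 − x) = 2.6 × 10^-3
Solving the quadratic: x = (−Ka1 + √(Ka1² + 4·Ka1·C₀))/2 = 9.14 × 10^-3 M
pH = −log(9.14 × 10^-3) = 2.04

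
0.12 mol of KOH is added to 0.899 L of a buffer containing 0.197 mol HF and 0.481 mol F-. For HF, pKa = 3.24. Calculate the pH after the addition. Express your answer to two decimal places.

OH- converts HF to F-: HF → 0.077 mol, F- → 0.601 mol.
pH = pKa + log([A⁻]/[HA]) = 3.24 + log(0.601/0.077) = 3.24 +0.892

pH = 4.13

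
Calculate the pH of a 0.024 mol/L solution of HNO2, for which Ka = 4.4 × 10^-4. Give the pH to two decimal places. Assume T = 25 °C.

HNO2 ⇌ NO2- + H+
Ka = [H+]²/(0.024 − [H+]) = 4.4 × 10^-4
[H+] is not negligible relative to C₀; solve [H+]² + 0.00044·[H+] − 1.06e-05 = 0.
[H+] = [−0.00044 + √(0.00044² + 4.22e-05)]/2 = 3.04 × 10^-3 M
pH = −log[H+] = −log(3.04 × 10^-3) = 2.52

pH = 2.52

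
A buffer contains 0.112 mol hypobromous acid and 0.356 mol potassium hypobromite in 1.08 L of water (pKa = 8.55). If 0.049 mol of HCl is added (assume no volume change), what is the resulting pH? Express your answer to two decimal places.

Added H+ converts OBr- to HOBr: HOBr → 0.161 mol, OBr- → 0.307 mol.
Henderson–Hasselbalch with mole ratio 0.307/0.161: pH = 8.55 + (+0.280)

pH = 8.83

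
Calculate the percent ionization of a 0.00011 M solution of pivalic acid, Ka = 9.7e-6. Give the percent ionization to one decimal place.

25.6%

(CH3)3CCOOH ⇌ (CH3)3CCOO- + H+; let x = [H+] at equilibrium.
Ka = x²/(C₀ − x); solving the quadratic gives x = 2.82 × 10^-5 M.
Fraction ionized = 2.82 × 10^-5 / 0.00011 = 0.2564 → 25.6%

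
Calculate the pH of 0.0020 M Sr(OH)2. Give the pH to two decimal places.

pH = 11.60

Sr(OH)2 is a strong base (each formula unit releases 2 OH-); [OH-] = 0.004 M.
pOH = -log(0.004) = 2.40
pH = 14.00 - 2.40 = 11.60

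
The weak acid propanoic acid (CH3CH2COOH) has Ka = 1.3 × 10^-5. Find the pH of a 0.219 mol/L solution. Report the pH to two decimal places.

CH3CH2COOH ⇌ CH3CH2COO- + H+
From the ICE table, Ka = [H+]²/(0.219 − [H+]) = 1.3 × 10^-5.
Assume [H+] ≪ 0.219: [H+] ≈ √(1.3 × 10^-5 × 0.219) = 1.69 × 10^-3 M
([H+]/C₀ = 0.77% < 5%, so the approximation holds.)
pH = −log(1.69 × 10^-3) = 2.77

pH = 2.77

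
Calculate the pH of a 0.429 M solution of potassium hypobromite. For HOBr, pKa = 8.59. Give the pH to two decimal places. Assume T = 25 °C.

pH = 11.11

OBr- is the conjugate base of the weak acid HOBr.
Ka = 10^(−8.59) = 2.57 × 10^-9
Kb = Kw/Ka = 1.0×10^-14 / 2.57 × 10^-9 = 3.89 × 10^-6
Kb = x²/(0.429 − x) = 3.89 × 10^-6
Assume x ≪ 0.429: x ≈ √(3.89 × 10^-6 × 0.429) = 1.29 × 10^-3 M
(x/C₀ = 0.3% < 5%, so the approximation holds.)
pOH = 2.89, so pH = 14.00 − pOH = 11.11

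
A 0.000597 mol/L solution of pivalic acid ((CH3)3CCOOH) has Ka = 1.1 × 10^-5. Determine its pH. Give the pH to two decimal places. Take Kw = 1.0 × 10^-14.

(CH3)3CCOOH ⇌ (CH3)3CCOO- + H+
Ka = [H+]²/(0.000597 − [H+]) = 1.1 × 10^-5
[H+] is not negligible relative to C₀; solve [H+]² + 1.1e-05·[H+] − 6.57e-09 = 0.
[H+] = (−Ka + √(Ka² + 4·Ka·C₀))/2 = 7.57 × 10^-5 M
pH = −log[H+] = −log(7.57 × 10^-5) = 4.12

pH = 4.12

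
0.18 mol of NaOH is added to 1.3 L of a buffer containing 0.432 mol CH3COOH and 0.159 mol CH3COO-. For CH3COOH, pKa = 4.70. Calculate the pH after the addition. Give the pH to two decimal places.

OH- converts CH3COOH to CH3COO-: CH3COOH → 0.252 mol, CH3COO- → 0.339 mol.
pH = pKa + log(n_CH3COO-/n_CH3COOH) = 4.70 + log(0.339/0.252) = 4.70 + (+0.129)

pH = 4.83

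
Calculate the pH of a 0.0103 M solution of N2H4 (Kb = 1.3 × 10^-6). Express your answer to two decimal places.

N2H4 + H2O ⇌ N2H5+ + OH-
Kb = [OH-]²/(0.0103 − [OH-]) = 1.3 × 10^-6
Since Kb ≪ C₀, [OH-] ≈ √(Kb·C₀) = 1.16 × 10^-4 M.
([OH-]/C₀ = 1.1% < 5%, so the approximation holds.)
pOH = 3.94, so pH = 14.00 − pOH = 10.06

pH = 10.06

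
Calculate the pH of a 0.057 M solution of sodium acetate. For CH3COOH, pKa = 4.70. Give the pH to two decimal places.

pH = 8.73

CH3COO- is the conjugate base of the weak acid CH3COOH.
Ka = 10^(−4.70) = 2.00 × 10^-5
Kb = Kw/Ka = 1.0×10^-14 / 2.00 × 10^-5 = 5.00 × 10^-10
Kb = x²/(0.057 − x) = 5.00 × 10^-10
Since Kb ≪ C₀, x ≈ √(Kb·C₀) = 5.34 × 10^-6 M.
Check: 0.0094% ionized — well under 5%, approximation valid.
pOH = −log(5.34 × 10^-6) = 5.27; pH = 14.00 − 5.27 = 8.73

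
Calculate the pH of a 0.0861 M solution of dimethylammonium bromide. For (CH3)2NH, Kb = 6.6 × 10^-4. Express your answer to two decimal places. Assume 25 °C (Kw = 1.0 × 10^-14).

pH = 5.94

(CH3)2NH2+ is the conjugate acid of the weak base (CH3)2NH.
Ka = Kw/Kb = 1.0×10^-14 / 6.6 × 10^-4 = 1.52 × 10^-11
Ka = [H+]²/(0.0861 − [H+]) = 1.52 × 10^-11
Since Ka ≪ C₀, [H+] ≈ √(Ka·C₀) = 1.14 × 10^-6 M.
([H+]/C₀ = 0.0013% < 5%, so the approximation holds.)
pH = −log[H+] = −log(1.14 × 10^-6) = 5.94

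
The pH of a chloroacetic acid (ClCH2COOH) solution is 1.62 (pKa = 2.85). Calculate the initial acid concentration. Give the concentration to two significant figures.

C₀ = 4.3 × 10^-1 M

[H+] = 10^(-1.62) = 2.40 × 10^-2 M = x
Ka = 10^(−2.85) = 1.41 × 10^-3
Ka = x²/(C₀ − x) ⇒ C₀ = x + x²/Ka
C₀ = 2.40 × 10^-2 + (2.40 × 10^-2)²/(1.41 × 10^-3) = 4.33 × 10^-1 M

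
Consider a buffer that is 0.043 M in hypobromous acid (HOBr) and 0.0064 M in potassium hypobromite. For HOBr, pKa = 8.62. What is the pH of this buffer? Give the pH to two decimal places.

pH = 7.79

Henderson–Hasselbalch: pH = pKa + log([OBr-]/[HOBr]) = 8.62 + log(0.0064/0.043)
pH = 8.62 + (-0.827) = 7.79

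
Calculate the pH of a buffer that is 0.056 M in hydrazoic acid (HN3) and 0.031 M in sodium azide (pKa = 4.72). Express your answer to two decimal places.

Using pH = pKa + log([base]/[acid]) with [base]/[acid] = 0.031/0.056:
pH = 4.72 + (-0.257) = 4.46

pH = 4.46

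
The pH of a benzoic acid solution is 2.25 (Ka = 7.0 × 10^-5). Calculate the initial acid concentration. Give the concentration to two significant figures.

[H+] = 10^(-2.25) = 5.62 × 10^-3 M = x
Ka = x²/(C₀ − x) ⇒ C₀ = x + x²/Ka
C₀ = 5.62 × 10^-3 + (5.62 × 10^-3)²/(7.0 × 10^-5) = 4.57 × 10^-1 M

C₀ = 4.6 × 10^-1 M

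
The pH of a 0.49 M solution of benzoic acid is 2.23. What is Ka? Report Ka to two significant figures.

[H+] = 10^(-2.23) = 5.89 × 10^-3 M
At equilibrium [HA] = 0.49 − 5.89 × 10^-3 = 4.84 × 10^-1 M
Ka = [H+][A-]/[HA] = (5.89 × 10^-3)² / 4.84 × 10^-1 = 7.2 × 10^-5

Ka = 7.2 × 10^-5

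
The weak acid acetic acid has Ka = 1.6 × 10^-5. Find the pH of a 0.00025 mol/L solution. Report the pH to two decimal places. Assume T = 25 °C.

CH3COOH ⇌ CH3COO- + H+
From the ICE table, Ka = [H+]²/(0.00025 − [H+]) = 1.6 × 10^-5.
[H+] is not negligible relative to C₀; solve [H+]² + 1.6e-05·[H+] − 4e-09 = 0.
[H+] = (−Ka + √(Ka² + 4·Ka·C₀))/2 = 5.57 × 10^-5 M
pH = −log(5.57 × 10^-5) = 4.25

pH = 4.25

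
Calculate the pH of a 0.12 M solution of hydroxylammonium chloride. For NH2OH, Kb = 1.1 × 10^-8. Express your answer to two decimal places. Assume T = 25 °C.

NH3OH+ is the conjugate acid of the weak base NH2OH.
Ka = Kw/Kb = 1.0×10^-14 / 1.1 × 10^-8 = 9.09 × 10^-7
From the ICE table, Ka = x²/(0.12 − x) = 9.09 × 10^-7.
Since Ka ≪ C₀, x ≈ √(Ka·C₀) = 3.30 × 10^-4 M.
Check: 0.28% ionized — well under 5%, approximation valid.
pH = −log[H+] = −log(3.30 × 10^-4) = 3.48

pH = 3.48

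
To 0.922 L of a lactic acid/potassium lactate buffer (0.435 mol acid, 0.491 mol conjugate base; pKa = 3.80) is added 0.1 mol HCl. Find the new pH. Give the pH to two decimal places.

pH = 3.66

Added H+ converts CH3CH(OH)COO- to CH3CH(OH)COOH: CH3CH(OH)COOH → 0.535 mol, CH3CH(OH)COO- → 0.391 mol.
Henderson–Hasselbalch with mole ratio 0.391/0.535: pH = 3.80 + (-0.136)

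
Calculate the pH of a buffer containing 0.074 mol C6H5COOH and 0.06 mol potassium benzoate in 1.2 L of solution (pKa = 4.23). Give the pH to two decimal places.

Using pH = pKa + log([base]/[acid]) with [base]/[acid] = 0.06/0.074:
pH = 4.23 + (-0.091) = 4.14

pH = 4.14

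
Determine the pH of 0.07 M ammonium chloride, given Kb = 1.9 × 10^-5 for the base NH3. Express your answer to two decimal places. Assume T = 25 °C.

pH = 5.22

NH4+ is the conjugate acid of the weak base NH3.
Ka = Kw/Kb = 1.0×10^-14 / 1.9 × 10^-5 = 5.26 × 10^-10
Ka = [H+]²/(0.07 − [H+]) = 5.26 × 10^-10
Since Ka ≪ C₀, [H+] ≈ √(Ka·C₀) = 6.07 × 10^-6 M.
pH = −log(6.07 × 10^-6) = 5.22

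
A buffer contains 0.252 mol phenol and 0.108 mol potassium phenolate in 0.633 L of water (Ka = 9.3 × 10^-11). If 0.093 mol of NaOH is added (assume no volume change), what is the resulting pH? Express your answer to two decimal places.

OH- converts C6H5OH to C6H5O-: C6H5OH → 0.159 mol, C6H5O- → 0.201 mol.
pKa = −log(9.3 × 10^-11) = 10.032
pH = pKa + log([A⁻]/[HA]) = 10.032 + log(0.201/0.159) = 10.032 +0.102

pH = 10.13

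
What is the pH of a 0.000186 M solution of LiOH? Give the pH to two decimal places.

pH = 10.27

LiOH is a strong base; [OH-] = 0.000186 M.
pOH = -log(0.000186) = 3.73
pH = 14.00 - 3.73 = 10.27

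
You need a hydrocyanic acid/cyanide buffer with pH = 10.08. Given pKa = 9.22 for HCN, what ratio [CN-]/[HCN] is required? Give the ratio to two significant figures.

pH = pKa + log(r) ⇒ log(r) = 10.08 − 9.22 = +0.86
r = [CN-]/[HCN] = 10^(+0.86) = 7.24

ratio = 7.2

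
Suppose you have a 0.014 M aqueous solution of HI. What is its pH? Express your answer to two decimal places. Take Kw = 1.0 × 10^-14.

HI is a strong acid and dissociates completely, so [H+] = 0.014 M.
pH = -log(0.014) = 1.85

pH = 1.85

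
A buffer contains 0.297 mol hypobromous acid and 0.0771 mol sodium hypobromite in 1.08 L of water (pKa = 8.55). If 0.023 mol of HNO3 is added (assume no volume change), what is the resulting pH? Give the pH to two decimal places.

After neutralization: n(HOBr) = 0.32 mol, n(OBr-) = 0.0541 mol.
Henderson–Hasselbalch with mole ratio 0.0541/0.32: pH = 8.55 + (-0.772)

pH = 7.78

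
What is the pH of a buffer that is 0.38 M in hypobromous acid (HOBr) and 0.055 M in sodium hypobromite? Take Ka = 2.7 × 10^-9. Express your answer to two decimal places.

pKa = −log(2.7 × 10^-9) = 8.569
Henderson–Hasselbalch: pH = pKa + log([OBr-]/[HOBr]) = 8.569 + log(0.055/0.38)
pH = 8.569 + (-0.839) = 7.73

pH = 7.73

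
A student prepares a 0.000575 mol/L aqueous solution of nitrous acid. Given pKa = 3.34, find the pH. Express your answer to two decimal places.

pH = 3.48

HNO2 ⇌ NO2- + H+
Ka = 10^(−3.34) = 4.57 × 10^-4
From the ICE table, Ka = [H+]²/(0.000575 − [H+]) = 4.57 × 10^-4.
Here C₀/Ka ≈ 1.26, so the small-[H+] approximation fails. Use the quadratic:
[H+] = (−Ka + √(Ka² + 4·Ka·C₀))/2 = 3.33 × 10^-4 M
pH = −log(3.33 × 10^-4) = 3.48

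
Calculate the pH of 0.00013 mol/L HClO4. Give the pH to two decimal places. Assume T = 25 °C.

HClO4 is a strong acid and dissociates completely, so [H+] = 0.00013 M.
pH = -log(0.00013) = 3.89

pH = 3.89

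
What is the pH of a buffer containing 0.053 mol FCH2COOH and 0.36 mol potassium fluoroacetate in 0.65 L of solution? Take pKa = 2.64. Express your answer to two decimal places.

pH = pKa + log([A⁻]/[HA]) = 2.64 + log(0.36/0.053)
pH = 2.64 + (+0.832) = 3.47

pH = 3.47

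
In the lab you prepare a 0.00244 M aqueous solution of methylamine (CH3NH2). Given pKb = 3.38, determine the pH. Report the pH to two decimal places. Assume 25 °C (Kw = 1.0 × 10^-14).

CH3NH2 + H2O ⇌ CH3NH3+ + OH-
Kb = 10^(−3.38) = 4.17 × 10^-4
From the ICE table, Kb = [OH-]²/(0.00244 − [OH-]) = 4.17 × 10^-4.
Here C₀/Kb ≈ 5.85, so the small-[OH-] approximation fails. Use the quadratic:
[OH-] = (−Kb + √(Kb² + 4·Kb·C₀))/2 = 8.22 × 10^-4 M
pOH = 3.09, so pH = 14.00 − pOH = 10.91

pH = 10.91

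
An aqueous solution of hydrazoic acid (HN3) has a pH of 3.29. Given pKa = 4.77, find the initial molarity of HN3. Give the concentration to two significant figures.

C₀ = 1.6 × 10^-2 M

[H+] = 10^(-3.29) = 5.13 × 10^-4 M = x
Ka = 10^(−4.77) = 1.70 × 10^-5
Ka = x²/(C₀ − x) ⇒ C₀ = x + x²/Ka
C₀ = 5.13 × 10^-4 + (5.13 × 10^-4)²/(1.70 × 10^-5) = 1.60 × 10^-2 M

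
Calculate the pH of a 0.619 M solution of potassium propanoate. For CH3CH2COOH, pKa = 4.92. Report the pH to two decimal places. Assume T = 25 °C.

pH = 9.36

CH3CH2COO- is the conjugate base of the weak acid CH3CH2COOH.
Ka = 10^(−4.92) = 1.20 × 10^-5
Kb = Kw/Ka = 1.0×10^-14 / 1.20 × 10^-5 = 8.33 × 10^-10
Kb = [OH-]²/(0.619 − [OH-]) = 8.33 × 10^-10
Neglecting [OH-] in the denominator: [OH-] = √(8.33 × 10^-10 × 0.619) = 2.27 × 10^-5 M
([OH-]/C₀ = 0.0037% < 5%, so the approximation holds.)
pOH = −log(2.27 × 10^-5) = 4.64; pH = 14.00 − 4.64 = 9.36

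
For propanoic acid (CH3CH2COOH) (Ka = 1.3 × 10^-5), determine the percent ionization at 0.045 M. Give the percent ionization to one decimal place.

CH3CH2COOH ⇌ CH3CH2COO- + H+; let x = [H+] at equilibrium.
x ≈ √(Ka·C₀) = √(1.3 × 10^-5 × 0.045) = 7.65 × 10^-4 M
Fraction ionized = 7.65 × 10^-4 / 0.045 = 0.0170 → 1.7%

1.7%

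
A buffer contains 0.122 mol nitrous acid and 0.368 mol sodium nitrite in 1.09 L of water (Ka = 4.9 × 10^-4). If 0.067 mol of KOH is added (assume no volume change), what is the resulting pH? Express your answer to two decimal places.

OH- converts HNO2 to NO2-: HNO2 → 0.055 mol, NO2- → 0.435 mol.
pKa = −log(4.9 × 10^-4) = 3.310
pH = pKa + log(n_NO2-/n_HNO2) = 3.310 + log(0.435/0.055) = 3.310 + (+0.898)

pH = 4.21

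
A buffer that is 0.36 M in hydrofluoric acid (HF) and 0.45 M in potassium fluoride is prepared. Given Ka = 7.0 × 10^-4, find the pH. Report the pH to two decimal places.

pH = 3.25

pKa = −log(7.0 × 10^-4) = 3.155
Using pH = pKa + log([base]/[acid]) with [base]/[acid] = 0.45/0.36:
pH = 3.155 + (+0.097) = 3.25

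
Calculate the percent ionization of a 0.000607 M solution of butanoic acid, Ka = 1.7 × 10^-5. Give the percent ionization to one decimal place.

CH3(CH2)2COOH ⇌ CH3(CH2)2COO- + H+; let x = [H+] at equilibrium.
Solve x² + 1.7e-05x − 1.03e-08 = 0 → x = 9.34 × 10^-5 M
Fraction ionized = 9.34 × 10^-5 / 0.000607 = 0.1539 → 15.4%

15.4%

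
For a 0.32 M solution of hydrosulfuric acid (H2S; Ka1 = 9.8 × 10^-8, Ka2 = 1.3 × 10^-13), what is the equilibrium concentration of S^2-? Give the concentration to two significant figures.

1.3 × 10^-13 M

First ionization gives [H+] ≈ [HS-] = 1.77 × 10^-4 M.
Second step: Ka2 = [H+][S^2-]/[HS-] ≈ [S^2-] (since [H+] ≈ [HS-]).
So [S^2-] ≈ Ka2.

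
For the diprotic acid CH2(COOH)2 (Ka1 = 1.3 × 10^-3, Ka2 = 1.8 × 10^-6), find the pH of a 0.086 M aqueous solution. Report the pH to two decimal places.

Ka1 ≫ Ka2, so treat the first dissociation as the only significant source of H+.
Ka1 = x²/(0.086 − x) = 1.3 × 10^-3
Solving the quadratic: x = (−Ka1 + √(Ka1² + 4·Ka1·C₀))/2 = 9.94 × 10^-3 M
pH = −log(9.94 × 10^-3) = 2.00

pH = 2.00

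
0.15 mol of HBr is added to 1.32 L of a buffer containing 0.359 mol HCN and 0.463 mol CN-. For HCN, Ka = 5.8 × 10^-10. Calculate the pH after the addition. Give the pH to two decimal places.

pH = 9.03

Added H+ converts CN- to HCN: HCN → 0.509 mol, CN- → 0.313 mol.
pKa = −log(5.8 × 10^-10) = 9.237
pH = pKa + log([A⁻]/[HA]) = 9.237 + log(0.313/0.509) = 9.237 -0.211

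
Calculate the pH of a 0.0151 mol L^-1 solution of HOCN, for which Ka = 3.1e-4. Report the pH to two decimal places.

pH = 2.70

HOCN ⇌ OCN- + H+
Let x = [H+] at equilibrium. Ka = x²/(0.0151 − x).
The 5% rule fails; solving x² + Ka·x − Ka·C₀ = 0 exactly:
x = (−Ka + √(Ka² + 4·Ka·C₀))/2 = 2.01 × 10^-3 M
pH = −log(2.01 × 10^-3) = 2.70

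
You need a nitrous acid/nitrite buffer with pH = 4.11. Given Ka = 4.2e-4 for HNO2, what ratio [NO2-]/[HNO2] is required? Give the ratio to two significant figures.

pKa = -log(4.2 × 10^-4) = 3.377
pH = pKa + log(r) ⇒ log(r) = 4.11 − 3.377 = +0.733
r = [NO2-]/[HNO2] = 10^(+0.733) = 5.41

ratio = 5.4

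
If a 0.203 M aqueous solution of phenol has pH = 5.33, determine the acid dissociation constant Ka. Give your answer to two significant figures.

[H+] = 10^(-5.33) = 4.68 × 10^-6 M
At equilibrium [HA] = 0.203 − 4.68 × 10^-6 = 2.03 × 10^-1 M
Ka = [H+][A-]/[HA] = (4.68 × 10^-6)² / 2.03 × 10^-1 = 1.1 × 10^-10

Ka = 1.1 × 10^-10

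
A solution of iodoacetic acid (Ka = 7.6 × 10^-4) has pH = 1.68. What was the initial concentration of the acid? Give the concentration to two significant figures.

[H+] = 10^(-1.68) = 2.09 × 10^-2 M = x
Ka = x²/(C₀ − x) ⇒ C₀ = x + x²/Ka
C₀ = 2.09 × 10^-2 + (2.09 × 10^-2)²/(7.6 × 10^-4) = 5.96 × 10^-1 M

C₀ = 6.0 × 10^-1 M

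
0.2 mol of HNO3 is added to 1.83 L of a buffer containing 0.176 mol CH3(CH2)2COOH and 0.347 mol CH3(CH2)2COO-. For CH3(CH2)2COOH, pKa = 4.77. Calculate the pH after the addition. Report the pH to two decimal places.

pH = 4.36

Added H+ converts CH3(CH2)2COO- to CH3(CH2)2COOH: CH3(CH2)2COOH → 0.376 mol, CH3(CH2)2COO- → 0.147 mol.
Henderson–Hasselbalch with mole ratio 0.147/0.376: pH = 4.77 + (-0.408)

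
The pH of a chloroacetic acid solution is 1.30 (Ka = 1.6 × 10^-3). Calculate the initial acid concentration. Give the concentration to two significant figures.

C₀ = 1.6 M

[H+] = 10^(-1.30) = 5.01 × 10^-2 M = x
Ka = x²/(C₀ − x) ⇒ C₀ = x + x²/Ka
C₀ = 5.01 × 10^-2 + (5.01 × 10^-2)²/(1.6 × 10^-3) = 1.62 M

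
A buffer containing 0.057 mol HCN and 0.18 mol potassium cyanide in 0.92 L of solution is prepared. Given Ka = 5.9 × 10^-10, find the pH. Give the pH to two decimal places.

pKa = −log(5.9 × 10^-10) = 9.229
Henderson–Hasselbalch: pH = pKa + log([CN-]/[HCN]) = 9.229 + log(0.18/0.057)
pH = 9.229 + (+0.499) = 9.73

pH = 9.73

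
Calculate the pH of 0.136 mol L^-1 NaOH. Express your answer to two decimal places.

pH = 13.13

NaOH is a strong base; [OH-] = 0.136 M.
pOH = -log(0.136) = 0.87
pH = 14.00 - 0.87 = 13.13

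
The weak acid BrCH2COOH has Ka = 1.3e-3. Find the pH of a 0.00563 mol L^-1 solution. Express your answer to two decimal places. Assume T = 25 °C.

pH = 2.67

BrCH2COOH ⇌ BrCH2COO- + H+
Ka = [H+]²/(0.00563 − [H+]) = 1.3 × 10^-3
The 5% rule fails; solving [H+]² + Ka·[H+] − Ka·C₀ = 0 exactly:
[H+] = [−0.0013 + √(0.0013² + 2.93e-05)]/2 = 2.13 × 10^-3 M
pH = −log[H+] = −log(2.13 × 10^-3) = 2.67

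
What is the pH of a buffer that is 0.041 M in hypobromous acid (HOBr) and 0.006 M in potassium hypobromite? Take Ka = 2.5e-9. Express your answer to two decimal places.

pKa = −log(2.5 × 10^-9) = 8.602
Using pH = pKa + log([base]/[acid]) with [base]/[acid] = 0.006/0.041:
pH = 8.602 + (-0.835) = 7.77

pH = 7.77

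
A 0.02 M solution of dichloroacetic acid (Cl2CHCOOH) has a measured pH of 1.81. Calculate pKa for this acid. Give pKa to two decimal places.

[H+] = 10^(-1.81) = 1.55 × 10^-2 M
At equilibrium [HA] = 0.02 − 1.55 × 10^-2 = 4.50 × 10^-3 M
Ka = [H+][A-]/[HA] = (1.55 × 10^-2)² / 4.50 × 10^-3 = 5.34 × 10^-2
pKa = -log(5.34 × 10^-2) = 1.27

pKa = 1.27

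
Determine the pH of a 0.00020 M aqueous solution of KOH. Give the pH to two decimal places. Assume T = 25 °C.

pH = 10.30

KOH is a strong base; [OH-] = 0.0002 M.
pOH = -log(0.0002) = 3.70
pH = 14.00 - 3.70 = 10.30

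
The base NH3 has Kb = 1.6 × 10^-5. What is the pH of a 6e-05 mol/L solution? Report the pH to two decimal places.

pH = 9.38

NH3 + H2O ⇌ NH4+ + OH-
From the ICE table, Kb = [OH-]²/(6e-05 − [OH-]) = 1.6 × 10^-5.
Here C₀/Kb ≈ 3.75, so the small-[OH-] approximation fails. Use the quadratic:
[OH-] = (−Kb + √(Kb² + 4·Kb·C₀))/2 = 2.40 × 10^-5 M
pOH = −log(2.40 × 10^-5) = 4.62; pH = 14.00 − 4.62 = 9.38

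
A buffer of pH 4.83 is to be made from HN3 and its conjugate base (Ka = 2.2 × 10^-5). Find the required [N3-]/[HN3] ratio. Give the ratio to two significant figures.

pKa = -log(2.2 × 10^-5) = 4.658
pH = pKa + log(r) ⇒ log(r) = 4.83 − 4.658 = +0.172
r = [N3-]/[HN3] = 10^(+0.172) = 1.49

ratio = 1.5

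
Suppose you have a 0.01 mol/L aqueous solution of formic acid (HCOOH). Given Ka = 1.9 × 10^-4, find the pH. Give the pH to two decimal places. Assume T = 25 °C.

pH = 2.89

HCOOH ⇌ HCOO- + H+
Let x = [H+] at equilibrium. Ka = x²/(0.01 − x).
The 5% rule fails; solving x² + Ka·x − Ka·C₀ = 0 exactly:
x = [−0.00019 + √(0.00019² + 7.6e-06)]/2 = 1.29 × 10^-3 M
pH = −log[H+] = −log(1.29 × 10^-3) = 2.89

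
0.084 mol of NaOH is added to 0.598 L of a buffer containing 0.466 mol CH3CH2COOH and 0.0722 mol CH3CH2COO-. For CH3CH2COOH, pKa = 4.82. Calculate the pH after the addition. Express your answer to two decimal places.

After neutralization: n(CH3CH2COOH) = 0.382 mol, n(CH3CH2COO-) = 0.156 mol.
pH = pKa + log([A⁻]/[HA]) = 4.82 + log(0.156/0.382) = 4.82 -0.389

pH = 4.43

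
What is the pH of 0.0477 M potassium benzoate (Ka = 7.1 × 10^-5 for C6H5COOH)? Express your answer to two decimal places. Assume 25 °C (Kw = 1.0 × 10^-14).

C6H5COO- is the conjugate base of the weak acid C6H5COOH.
Kb = Kw/Ka = 1.0×10^-14 / 7.1 × 10^-5 = 1.41 × 10^-10
Kb = [OH-]²/(0.0477 − [OH-]) = 1.41 × 10^-10
Since Kb ≪ C₀, [OH-] ≈ √(Kb·C₀) = 2.59 × 10^-6 M.
Check: 0.0054% ionized — well under 5%, approximation valid.
pOH = 5.59, so pH = 14.00 − pOH = 8.41

pH = 8.41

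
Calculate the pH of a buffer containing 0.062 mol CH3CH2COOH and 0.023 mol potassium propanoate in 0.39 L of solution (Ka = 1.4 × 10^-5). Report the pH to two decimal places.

pKa = −log(1.4 × 10^-5) = 4.854
Henderson–Hasselbalch: pH = pKa + log([CH3CH2COO-]/[CH3CH2COOH]) = 4.854 + log(0.023/0.062)
pH = 4.854 + (-0.431) = 4.42

pH = 4.42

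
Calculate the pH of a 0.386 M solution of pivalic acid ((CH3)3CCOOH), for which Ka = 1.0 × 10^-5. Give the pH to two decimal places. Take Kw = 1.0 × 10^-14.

pH = 2.71

(CH3)3CCOOH ⇌ (CH3)3CCOO- + H+
From the ICE table, Ka = x²/(0.386 − x) = 1.0 × 10^-5.
Since Ka ≪ C₀, x ≈ √(Ka·C₀) = 1.96 × 10^-3 M.
pH = −log[H+] = −log(1.96 × 10^-3) = 2.71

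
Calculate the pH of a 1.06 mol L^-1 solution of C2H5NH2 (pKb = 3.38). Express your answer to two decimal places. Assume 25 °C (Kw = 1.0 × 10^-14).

pH = 12.32

C2H5NH2 + H2O ⇌ C2H5NH3+ + OH-
Kb = 10^(−3.38) = 4.17 × 10^-4
Let x = [OH-] at equilibrium. Kb = x²/(1.06 − x).
Assume x ≪ 1.06: x ≈ √(4.17 × 10^-4 × 1.06) = 2.10 × 10^-2 M
pOH = −log(2.10 × 10^-2) = 1.68; pH = 14.00 − 1.68 = 12.32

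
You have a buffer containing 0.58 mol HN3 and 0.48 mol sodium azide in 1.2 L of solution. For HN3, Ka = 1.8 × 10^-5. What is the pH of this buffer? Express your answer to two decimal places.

pH = 4.66

pKa = −log(1.8 × 10^-5) = 4.745
Using pH = pKa + log([base]/[acid]) with [base]/[acid] = 0.48/0.58:
pH = 4.745 + (-0.082) = 4.66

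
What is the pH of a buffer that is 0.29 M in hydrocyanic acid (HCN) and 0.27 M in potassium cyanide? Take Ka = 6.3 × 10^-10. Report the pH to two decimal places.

pH = 9.17

pKa = −log(6.3 × 10^-10) = 9.201
Henderson–Hasselbalch: pH = pKa + log([CN-]/[HCN]) = 9.201 + log(0.27/0.29)
pH = 9.201 + (-0.031) = 9.17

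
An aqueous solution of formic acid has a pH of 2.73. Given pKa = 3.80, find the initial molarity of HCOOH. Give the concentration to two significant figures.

C₀ = 2.4 × 10^-2 M

[H+] = 10^(-2.73) = 1.86 × 10^-3 M = x
Ka = 10^(−3.80) = 1.58 × 10^-4
Ka = x²/(C₀ − x) ⇒ C₀ = x + x²/Ka
C₀ = 1.86 × 10^-3 + (1.86 × 10^-3)²/(1.58 × 10^-4) = 2.38 × 10^-2 M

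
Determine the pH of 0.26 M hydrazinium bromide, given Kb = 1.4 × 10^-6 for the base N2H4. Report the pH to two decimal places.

N2H5+ is the conjugate acid of the weak base N2H4.
Ka = Kw/Kb = 1.0×10^-14 / 1.4 × 10^-6 = 7.14 × 10^-9
From the ICE table, Ka = [H+]²/(0.26 − [H+]) = 7.14 × 10^-9.
Neglecting [H+] in the denominator: [H+] = √(7.14 × 10^-9 × 0.26) = 4.31 × 10^-5 M
Check: 0.017% ionized — well under 5%, approximation valid.
pH = −log(4.31 × 10^-5) = 4.37

pH = 4.37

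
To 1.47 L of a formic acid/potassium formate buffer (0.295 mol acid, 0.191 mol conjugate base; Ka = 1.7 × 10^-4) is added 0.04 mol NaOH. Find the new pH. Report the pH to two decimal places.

pH = 3.73

OH- converts HCOOH to HCOO-: HCOOH → 0.255 mol, HCOO- → 0.231 mol.
pKa = −log(1.7 × 10^-4) = 3.770
Henderson–Hasselbalch with mole ratio 0.231/0.255: pH = 3.770 + (-0.043)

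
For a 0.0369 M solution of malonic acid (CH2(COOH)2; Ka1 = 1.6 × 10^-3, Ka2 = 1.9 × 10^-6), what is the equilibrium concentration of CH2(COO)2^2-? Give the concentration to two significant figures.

1.9 × 10^-6 M

First ionization gives [H+] ≈ [CH2(COOH)COO-] = 6.93 × 10^-3 M.
Second step: Ka2 = [H+][CH2(COO)2^2-]/[CH2(COOH)COO-] ≈ [CH2(COO)2^2-] (since [H+] ≈ [CH2(COOH)COO-]).
So [CH2(COO)2^2-] ≈ Ka2.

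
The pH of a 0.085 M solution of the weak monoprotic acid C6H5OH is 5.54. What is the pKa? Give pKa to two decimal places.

pKa = 10.01

[H+] = 10^(-5.54) = 2.88 × 10^-6 M
At equilibrium [HA] = 0.085 − 2.88 × 10^-6 = 8.50 × 10^-2 M
Ka = [H+][A-]/[HA] = (2.88 × 10^-6)² / 8.50 × 10^-2 = 9.76 × 10^-11
pKa = -log(9.76 × 10^-11) = 10.01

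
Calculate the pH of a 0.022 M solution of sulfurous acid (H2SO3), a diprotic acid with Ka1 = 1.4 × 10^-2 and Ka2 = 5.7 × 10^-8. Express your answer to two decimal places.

pH = 1.92

Since Ka1 ≫ Ka2, the first ionization dominates [H+].
Ka1 = x²/(0.022 − x) = 1.4 × 10^-2
Solving the quadratic: x = (−Ka1 + √(Ka1² + 4·Ka1·C₀))/2 = 1.19 × 10^-2 M
pH = −log(1.19 × 10^-2) = 1.92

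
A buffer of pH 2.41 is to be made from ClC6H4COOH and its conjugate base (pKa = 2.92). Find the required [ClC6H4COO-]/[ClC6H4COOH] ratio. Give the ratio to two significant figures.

ratio = 0.31

pH = pKa + log(r) ⇒ log(r) = 2.41 − 2.92 = -0.51
r = [ClC6H4COO-]/[ClC6H4COOH] = 10^(-0.51) = 0.309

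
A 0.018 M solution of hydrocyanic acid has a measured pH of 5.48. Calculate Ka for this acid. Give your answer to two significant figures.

Ka = 6.1 × 10^-10

[H+] = 10^(-5.48) = 3.31 × 10^-6 M
At equilibrium [HA] = 0.018 − 3.31 × 10^-6 = 1.80 × 10^-2 M
Ka = [H+][A-]/[HA] = (3.31 × 10^-6)² / 1.80 × 10^-2 = 6.1 × 10^-10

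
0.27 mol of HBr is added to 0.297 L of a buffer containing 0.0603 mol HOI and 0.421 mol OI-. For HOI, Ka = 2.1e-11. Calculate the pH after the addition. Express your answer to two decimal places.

pH = 10.34

Added H+ converts OI- to HOI: HOI → 0.33 mol, OI- → 0.151 mol.
pKa = −log(2.1 × 10^-11) = 10.678
pH = pKa + log([A⁻]/[HA]) = 10.678 + log(0.151/0.33) = 10.678 -0.340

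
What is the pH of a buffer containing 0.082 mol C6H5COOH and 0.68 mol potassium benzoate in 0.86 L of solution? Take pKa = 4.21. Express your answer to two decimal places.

pH = pKa + log([A⁻]/[HA]) = 4.21 + log(0.68/0.082)
pH = 4.21 + (+0.919) = 5.13

pH = 5.13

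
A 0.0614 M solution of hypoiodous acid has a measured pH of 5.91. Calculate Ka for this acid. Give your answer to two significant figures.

Ka = 2.5 × 10^-11

[H+] = 10^(-5.91) = 1.23 × 10^-6 M
At equilibrium [HA] = 0.0614 − 1.23 × 10^-6 = 6.14 × 10^-2 M
Ka = [H+][A-]/[HA] = (1.23 × 10^-6)² / 6.14 × 10^-2 = 2.5 × 10^-11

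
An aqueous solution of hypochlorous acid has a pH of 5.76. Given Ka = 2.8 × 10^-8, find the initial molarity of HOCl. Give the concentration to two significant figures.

[H+] = 10^(-5.76) = 1.74 × 10^-6 M = x
Ka = x²/(C₀ − x) ⇒ C₀ = x + x²/Ka
C₀ = 1.74 × 10^-6 + (1.74 × 10^-6)²/(2.8 × 10^-8) = 1.10 × 10^-4 M

C₀ = 1.1 × 10^-4 M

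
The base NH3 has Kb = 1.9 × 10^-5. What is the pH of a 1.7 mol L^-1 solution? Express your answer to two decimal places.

NH3 + H2O ⇌ NH4+ + OH-
From the ICE table, Kb = [OH-]²/(1.7 − [OH-]) = 1.9 × 10^-5.
Assume [OH-] ≪ 1.7: [OH-] ≈ √(1.9 × 10^-5 × 1.7) = 5.68 × 10^-3 M
Check: 0.33% ionized — well under 5%, approximation valid.
pOH = −log(5.68 × 10^-3) = 2.25; pH = 14.00 − 2.25 = 11.75

pH = 11.75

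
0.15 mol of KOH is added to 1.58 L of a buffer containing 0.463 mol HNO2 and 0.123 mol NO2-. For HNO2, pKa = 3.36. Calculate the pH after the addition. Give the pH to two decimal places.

pH = 3.30

OH- converts HNO2 to NO2-: HNO2 → 0.313 mol, NO2- → 0.273 mol.
Henderson–Hasselbalch with mole ratio 0.273/0.313: pH = 3.36 + (-0.059)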